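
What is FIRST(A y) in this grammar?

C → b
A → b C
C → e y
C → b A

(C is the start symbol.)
{ 'b' }

FIRST sets of the non-terminals involved (from the grammar, by fixed-point iteration):
  FIRST(A) = { 'b' }

To compute FIRST(A y), process the symbols left to right:
Symbol A is a non-terminal. Add FIRST(A) \ {ε} = { 'b' }
A is not nullable (ε ∉ FIRST(A)), so stop here.
FIRST(A y) = { 'b' }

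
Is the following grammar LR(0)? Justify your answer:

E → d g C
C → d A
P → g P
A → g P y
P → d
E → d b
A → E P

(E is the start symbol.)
Yes, the grammar is LR(0)

A grammar is LR(0) if no state in the canonical LR(0) collection has:
  - both a shift item (dot before a terminal) and a complete item (shift-reduce conflict), or
  - two or more complete items (reduce-reduce conflict; the accept item [E' → E .] counts as a complete item here).

Augment with E' → E and build the canonical LR(0) collection (I0 = CLOSURE({[E' → . E]}), then GOTO on every symbol after a dot until no new states appear). It has 16 states:
  I0: { [E → . d b], [E → . d g C], [E' → . E] }  — shift
  I1: { [E' → E .] }  — accept
  I2: { [E → d . b], [E → d . g C] }  — shift
  I3: { [E → d b .] }  — reduce
  I4: { [C → . d A], [E → d g . C] }  — shift
  I5: { [E → d g C .] }  — reduce
  I6: { [A → . E P], [A → . g P y], [C → d . A], [E → . d b], [E → . d g C] }  — shift
  I7: { [C → d A .] }  — reduce
  I8: { [A → E . P], [P → . d], [P → . g P] }  — shift
  I9: { [A → g . P y], [P → . d], [P → . g P] }  — shift
  I10: { [A → g P . y] }  — shift
  I11: { [P → d .] }  — reduce
  I12: { [P → . d], [P → . g P], [P → g . P] }  — shift
  I13: { [P → g P .] }  — reduce
  I14: { [A → g P y .] }  — reduce
  I15: { [A → E P .] }  — reduce

Every state is either a pure shift/goto state or contains exactly one complete item and nothing to shift — no conflicts. The grammar is LR(0).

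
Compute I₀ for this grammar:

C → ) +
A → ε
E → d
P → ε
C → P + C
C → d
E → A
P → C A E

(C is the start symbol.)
{ [C → . ) +], [C → . P + C], [C → . d], [C' → . C], [P → . C A E], [P → .] }

First, augment the grammar with C' → C
I₀ = CLOSURE({ [C' → . C] }):
  [C' → . C] has the dot before C: add [C → . ) +], [C → . P + C], [C → . d]
  [C → . P + C] has the dot before P: add [P → .], [P → . C A E]
No further items can be added.

I₀ = { [C → . ) +], [C → . P + C], [C → . d], [C' → . C], [P → . C A E], [P → .] }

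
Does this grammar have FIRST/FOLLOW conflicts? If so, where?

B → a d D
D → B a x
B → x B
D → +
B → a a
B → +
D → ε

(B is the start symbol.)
Yes. D → B a x with FOLLOW(D) on { 'a' }

Nullable non-terminals: D.
FIRST sets used below: FIRST(B) = { '+', 'a', 'x' }

D: nullable alternative(s) D → ε; FOLLOW(D) = { $, 'a' }
  D → B a x: FIRST \ {ε} = { '+', 'a', 'x' } — overlaps FOLLOW(D) on { 'a' }: CONFLICT
  D → +: FIRST \ {ε} = { '+' } — disjoint from FOLLOW(D)
  D → ε: FIRST \ {ε} = { } — this is the only nullable alternative, skip

B has no nullable alternative, so no FIRST/FOLLOW check is needed there.

So the grammar has 1 FIRST/FOLLOW conflict (marked CONFLICT above).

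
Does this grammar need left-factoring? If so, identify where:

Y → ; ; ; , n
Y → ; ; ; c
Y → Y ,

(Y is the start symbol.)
Left-factoring is needed when two productions for the same non-terminal
share a common prefix on the right-hand side.

Productions for Y:
  Y → ; ; ; , n
  Y → ; ; ; c
  Y → Y ,

Found common prefix '; ; ;' in productions for Y

Answer: Yes, Y has productions with common prefix '; ; ;'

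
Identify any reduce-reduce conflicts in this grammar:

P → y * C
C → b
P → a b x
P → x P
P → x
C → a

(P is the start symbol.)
Augment with P' → P and build the canonical LR(0) collection (I0 = CLOSURE({[P' → . P]}), then GOTO on every symbol after a dot until no new states appear). It has 12 states:
  I0: { [P → . a b x], [P → . x P], [P → . x], [P → . y * C], [P' → . P] }  — shift
  I1: { [P' → P .] }  — accept
  I2: { [P → a . b x] }  — shift
  I3: { [P → . a b x], [P → . x P], [P → . x], [P → . y * C], [P → x . P], [P → x .] }  — shift, reduce
  I4: { [P → y . * C] }  — shift
  I5: { [C → . a], [C → . b], [P → y * . C] }  — shift
  I6: { [P → y * C .] }  — reduce
  I7: { [C → a .] }  — reduce
  I8: { [C → b .] }  — reduce
  I9: { [P → x P .] }  — reduce
  I10: { [P → a b . x] }  — shift
  I11: { [P → a b x .] }  — reduce

No state contains more than one complete item.

Answer: No reduce-reduce conflicts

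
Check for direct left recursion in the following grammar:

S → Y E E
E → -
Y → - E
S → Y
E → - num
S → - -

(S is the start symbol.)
No direct left recursion

Direct left recursion occurs when N → N α for some non-terminal N (the right-hand side begins with the left-hand side itself).

S → Y E E: starts with Y
E → -: starts with '-'
Y → - E: starts with '-'
S → Y: starts with Y
E → - num: starts with '-'
S → - -: starts with '-'

No direct left recursion found.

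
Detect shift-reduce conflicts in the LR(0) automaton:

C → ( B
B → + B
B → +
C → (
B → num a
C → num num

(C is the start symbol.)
A shift-reduce conflict occurs when an LR(0) state has both:
  - a complete (reduce) item [A → α .] (dot at the end), and
  - a shift item [B → β . c γ] (dot before a terminal).

Augment with C' → C and build the canonical LR(0) collection (I0 = CLOSURE({[C' → . C]}), then GOTO on every symbol after a dot until no new states appear). It has 10 states:
  I0: { [C → . ( B], [C → . (], [C → . num num], [C' → . C] }  — shift
  I1: { [B → . + B], [B → . +], [B → . num a], [C → ( . B], [C → ( .] }  — shift, reduce
  I2: { [C' → C .] }  — accept
  I3: { [C → num . num] }  — shift
  I4: { [C → num num .] }  — reduce
  I5: { [B → + . B], [B → + .], [B → . + B], [B → . +], [B → . num a] }  — shift, reduce
  I6: { [C → ( B .] }  — reduce
  I7: { [B → num . a] }  — shift
  I8: { [B → num a .] }  — reduce
  I9: { [B → + B .] }  — reduce

I1 contains reduce item [C → ( .] and shift items [B → . +], [B → . + B], [B → . num a] — shift-reduce conflict.
I5 contains reduce item [B → + .] and shift items [B → . +], [B → . + B], [B → . num a] — shift-reduce conflict.

Answer: Yes — I1: [C → ( .] vs [B → . +]; I5: [B → + .] vs [B → . +]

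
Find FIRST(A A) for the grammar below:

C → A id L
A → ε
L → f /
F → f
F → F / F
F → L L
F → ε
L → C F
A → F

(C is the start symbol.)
{ '/', 'f', 'id', ε }

FIRST sets of the non-terminals involved (from the grammar, by fixed-point iteration):
  FIRST(A) = { '/', 'f', 'id', ε }

To compute FIRST(A A), process the symbols left to right:
Symbol A is a non-terminal. Add FIRST(A) \ {ε} = { '/', 'f', 'id' }
A is nullable (ε ∈ FIRST(A)), continue to the next symbol.
Symbol A is a non-terminal. Add FIRST(A) \ {ε} = { '/', 'f', 'id' }
A is nullable (ε ∈ FIRST(A)), continue to the next symbol.
All symbols are nullable, so ε is in the result.
FIRST(A A) = { '/', 'f', 'id', ε }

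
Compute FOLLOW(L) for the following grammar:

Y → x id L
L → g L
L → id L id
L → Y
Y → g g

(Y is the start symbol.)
{ $, 'id' }

To compute FOLLOW(L), find every occurrence of L on a right-hand side N → α L β: add FIRST(β) \ {ε}, and if β is empty or nullable also add FOLLOW(N). Iterate to a fixed point.

In Y → x id L: L is at the end, add FOLLOW(Y)
In L → g L: L is at the end; this adds FOLLOW(L) to itself — nothing new
In L → id L id: L is followed by id, add FIRST(id) \ {ε} = { 'id' }

The FOLLOW sets referred to above (computed the same way, to a fixed point):
  FOLLOW(Y) = { $, 'id' }

Taking the union: FOLLOW(L) = { $, 'id' }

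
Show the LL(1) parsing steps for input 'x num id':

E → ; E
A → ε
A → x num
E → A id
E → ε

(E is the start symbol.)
LL(1) parsing maintains a stack (initially the start symbol over $) and the input. At each step: if the stack top is a terminal, match it against the current input token; if it is a non-terminal N, replace it with the RHS of M[N, lookahead] (the unique production whose predict set contains the lookahead).

Stack is shown with the top on the left.

Stack       Input       Action
------------------------------
E $         x num id $  output E → A id
A id $      x num id $  output A → x num
x num id $  x num id $  match 'x'
num id $    num id $    match 'num'
id $        id $        match 'id'
$           $           accept

The string is accepted.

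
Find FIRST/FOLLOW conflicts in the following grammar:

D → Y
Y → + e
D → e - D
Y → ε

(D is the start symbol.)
Nullable non-terminals: D, Y.
FIRST sets used below: FIRST(Y) = { '+', ε }

D: nullable alternative(s) D → Y; FOLLOW(D) = { $ }
  D → Y: FIRST \ {ε} = { '+' } — this is the only nullable alternative, skip
  D → e - D: FIRST \ {ε} = { 'e' } — disjoint from FOLLOW(D)

Y: nullable alternative(s) Y → ε; FOLLOW(Y) = { $ }
  Y → + e: FIRST \ {ε} = { '+' } — disjoint from FOLLOW(Y)
  Y → ε: FIRST \ {ε} = { } — this is the only nullable alternative, skip

No FIRST/FOLLOW conflicts found.

Answer: No FIRST/FOLLOW conflicts.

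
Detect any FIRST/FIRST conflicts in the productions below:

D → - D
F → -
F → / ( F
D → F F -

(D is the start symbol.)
A FIRST/FIRST conflict occurs when two productions N → α and N → β for the same non-terminal have FIRST(α) ∩ FIRST(β) ≠ ∅ (with ε ∈ FIRST of a nullable right-hand side, so two nullable alternatives also conflict).

FIRST sets of the non-terminals at (or reachable through a nullable prefix from) the front of some alternative:
  FIRST(F) = { '-', '/' }

Productions for D:
  D → - D: FIRST = { '-' }
  D → F F -: FIRST = { '-', '/' }
Productions for F:
  F → -: FIRST = { '-' }
  F → / ( F: FIRST = { '/' }

Conflict for D: D → - D and D → F F -
  Overlap: { '-' }

Answer: Yes. D → '-' D / D → F F '-' on { '-' }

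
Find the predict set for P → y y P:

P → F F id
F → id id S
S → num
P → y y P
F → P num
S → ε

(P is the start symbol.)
PREDICT(P → y y P) = (FIRST(RHS) \ {ε}) ∪ (FOLLOW(P) if ε ∈ FIRST(RHS), i.e. RHS ⇒* ε)
FIRST(y y P) = { 'y' }
ε ∉ FIRST(y y P), so FOLLOW(P) is not added.
PREDICT(P → y y P) = { 'y' }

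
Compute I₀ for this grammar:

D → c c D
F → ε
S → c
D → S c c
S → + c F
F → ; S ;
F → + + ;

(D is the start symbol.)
{ [D → . S c c], [D → . c c D], [D' → . D], [S → . + c F], [S → . c] }

First, augment the grammar with D' → D
I₀ = CLOSURE({ [D' → . D] }):
  [D' → . D] has the dot before D: add [D → . c c D], [D → . S c c]
  [D → . S c c] has the dot before S: add [S → . c], [S → . + c F]
No further items can be added.

I₀ = { [D → . S c c], [D → . c c D], [D' → . D], [S → . + c F], [S → . c] }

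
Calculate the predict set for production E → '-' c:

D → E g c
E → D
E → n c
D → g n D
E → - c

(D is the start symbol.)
PREDICT(E → '-' c) = (FIRST(RHS) \ {ε}) ∪ (FOLLOW(E) if ε ∈ FIRST(RHS), i.e. RHS ⇒* ε)
FIRST('-' c) = { '-' }
ε ∉ FIRST('-' c), so FOLLOW(E) is not added.
PREDICT(E → '-' c) = { '-' }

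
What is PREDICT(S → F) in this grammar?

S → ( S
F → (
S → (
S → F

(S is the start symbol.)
{ '(' }

PREDICT(S → F) = (FIRST(RHS) \ {ε}) ∪ (FOLLOW(S) if ε ∈ FIRST(RHS), i.e. RHS ⇒* ε)
FIRST(F) = { '(' }
FIRST(F) = { '(' }
ε ∉ FIRST(F), so FOLLOW(S) is not added.
PREDICT(S → F) = { '(' }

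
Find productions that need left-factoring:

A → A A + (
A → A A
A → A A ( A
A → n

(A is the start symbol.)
Yes, A has productions with common prefix 'A A'

Left-factoring is needed when two productions for the same non-terminal
share a common prefix on the right-hand side.

Productions for A:
  A → A A + (
  A → A A
  A → A A ( A
  A → n

Found common prefix 'A A' in productions for A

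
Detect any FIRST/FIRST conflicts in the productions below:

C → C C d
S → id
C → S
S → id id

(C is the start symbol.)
FIRST sets of the non-terminals at (or reachable through a nullable prefix from) the front of some alternative:
  FIRST(C) = { 'id' }
  FIRST(S) = { 'id' }

Productions for C:
  C → C C d: FIRST = { 'id' }
  C → S: FIRST = { 'id' }
Productions for S:
  S → id: FIRST = { 'id' }
  S → id id: FIRST = { 'id' }

Conflict for C: C → C C d and C → S
  Overlap: { 'id' }
Conflict for S: S → id and S → id id
  Overlap: { 'id' }

Answer: Yes. C → C C d / C → S on { 'id' }; S → id / S → id id on { 'id' }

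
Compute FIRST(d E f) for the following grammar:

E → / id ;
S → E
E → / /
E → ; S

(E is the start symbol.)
To compute FIRST(d E f), process the symbols left to right:
Symbol d is a terminal. Add 'd' and stop.
FIRST(d E f) = { 'd' }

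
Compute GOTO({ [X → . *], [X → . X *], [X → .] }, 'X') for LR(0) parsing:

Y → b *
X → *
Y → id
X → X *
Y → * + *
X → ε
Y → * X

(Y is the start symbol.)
GOTO(I, 'X') = CLOSURE({ [A → αX.β] : [A → α.Xβ] ∈ I, X = 'X' })

Items with dot before 'X', with the dot advanced:
  [X → . X *] → [X → X . *]
Closure adds nothing (no advanced item has the dot before a non-terminal).

GOTO = { [X → X . *] }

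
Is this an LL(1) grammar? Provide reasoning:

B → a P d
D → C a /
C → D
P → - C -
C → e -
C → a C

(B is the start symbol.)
A grammar is LL(1) if for each non-terminal N with multiple productions, the predict sets of those productions are pairwise disjoint, where PREDICT(N → α) = (FIRST(α) \ {ε}) ∪ (FOLLOW(N) if α ⇒* ε).

Relevant sets:
  FIRST(D) = { 'a', 'e' }

For C:
  PREDICT(C → D) = { 'a', 'e' }
  PREDICT(C → e '-') = { 'e' }
  PREDICT(C → a C) = { 'a' }
B, D, P have a single production, so nothing to check there.

Conflict found: Predict set conflict for C: { 'e' }
The grammar is NOT LL(1).

Answer: No. Predict set conflict for C: { 'e' }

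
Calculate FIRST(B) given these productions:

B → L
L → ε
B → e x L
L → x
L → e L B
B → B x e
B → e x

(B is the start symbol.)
{ 'e', 'x', ε }

FIRST sets of the other non-terminals involved (by the same procedure, iterated to a fixed point):
  FIRST(L) = { 'e', 'x', ε }

From B → L:
  - L is a non-terminal: add FIRST(L) \ {ε} = { 'e', 'x' }
    L is nullable and nothing follows, so the whole right-hand side can vanish: ε ∈ FIRST(B)
From B → e x L:
  - e is a terminal: add 'e' and stop
From B → B x e:
  - B is the symbol being defined: contributes nothing new
    B is nullable, so continue to the next symbol
  - x is a terminal: add 'x' and stop
From B → e x:
  - e is a terminal: add 'e' and stop

Collecting: FIRST(B) = { 'e', 'x', ε }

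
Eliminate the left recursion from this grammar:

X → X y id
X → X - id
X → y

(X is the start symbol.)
X → y X'
X' → y id X'
X' → - id X'
X' → ε

X is directly left-recursive. The standard transformation for
  A → A α₁ | ... | A α_m | β₁ | ... | β_n
is
  A  → β₁ A' | ... | β_n A'
  A' → α₁ A' | ... | α_m A' | ε

X → y becomes X → y X'
X → X y id becomes X' → y id X'
X → X - id becomes X' → - id X'
Add X' → ε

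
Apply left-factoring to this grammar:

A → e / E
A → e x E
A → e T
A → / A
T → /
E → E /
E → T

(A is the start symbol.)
A → e A'
A' → / E
A' → x E
A' → T
A → / A
T → /
E → E /
E → T

Left-factoring transforms A → αβ₁ | αβ₂ into A → αA' and A' → β₁ | β₂
(α is the longest common prefix among the alternatives). Repeat until
no nonterminal has two alternatives with a common prefix.

Round 1: A has alternatives sharing prefix 'e'. Introduce A': A → e A'
  Add: A' → / E
  Add: A' → x E
  Add: A' → T

No remaining common prefixes — done.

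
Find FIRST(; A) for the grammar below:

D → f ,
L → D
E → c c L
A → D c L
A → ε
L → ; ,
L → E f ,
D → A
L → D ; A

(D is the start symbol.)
{ ';' }

To compute FIRST(; A), process the symbols left to right:
Symbol ; is a terminal. Add ';' and stop.
FIRST(; A) = { ';' }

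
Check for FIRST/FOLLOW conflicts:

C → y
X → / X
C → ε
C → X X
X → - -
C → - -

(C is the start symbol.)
A FIRST/FOLLOW conflict occurs when a non-terminal N has a nullable alternative N → β (β ⇒* ε) and another alternative N → α with FIRST(α) ∩ FOLLOW(N) ≠ ∅: on such a lookahead the parser cannot decide between expanding α and letting N vanish via β.

Nullable non-terminals: C.
FIRST sets used below: FIRST(X) = { '-', '/' }

C: nullable alternative(s) C → ε; FOLLOW(C) = { $ }
  C → y: FIRST \ {ε} = { 'y' } — disjoint from FOLLOW(C)
  C → ε: FIRST \ {ε} = { } — this is the only nullable alternative, skip
  C → X X: FIRST \ {ε} = { '-', '/' } — disjoint from FOLLOW(C)
  C → - -: FIRST \ {ε} = { '-' } — disjoint from FOLLOW(C)

X has no nullable alternative, so no FIRST/FOLLOW check is needed there.

No FIRST/FOLLOW conflicts found.

Answer: No FIRST/FOLLOW conflicts.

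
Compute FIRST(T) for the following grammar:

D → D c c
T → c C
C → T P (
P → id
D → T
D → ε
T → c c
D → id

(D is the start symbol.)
From T → c C:
  - c is a terminal: add 'c' and stop
From T → c c:
  - c is a terminal: add 'c' and stop

Collecting: FIRST(T) = { 'c' }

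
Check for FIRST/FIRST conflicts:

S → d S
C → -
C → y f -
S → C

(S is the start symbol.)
No FIRST/FIRST conflicts.

A FIRST/FIRST conflict occurs when two productions N → α and N → β for the same non-terminal have FIRST(α) ∩ FIRST(β) ≠ ∅ (with ε ∈ FIRST of a nullable right-hand side, so two nullable alternatives also conflict).

FIRST sets of the non-terminals at (or reachable through a nullable prefix from) the front of some alternative:
  FIRST(C) = { '-', 'y' }

Productions for S:
  S → d S: FIRST = { 'd' }
  S → C: FIRST = { '-', 'y' }
Productions for C:
  C → -: FIRST = { '-' }
  C → y f -: FIRST = { 'y' }

All alternatives of each non-terminal have pairwise disjoint FIRST sets.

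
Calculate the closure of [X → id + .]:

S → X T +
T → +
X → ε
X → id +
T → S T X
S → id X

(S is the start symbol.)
{ [X → id + .] }

Start with: [X → id + .]
The dot is at the end, so nothing is added.

CLOSURE = { [X → id + .] }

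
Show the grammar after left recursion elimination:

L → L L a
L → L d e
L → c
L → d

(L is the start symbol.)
L is directly left-recursive. The standard transformation for
  A → A α₁ | ... | A α_m | β₁ | ... | β_n
is
  A  → β₁ A' | ... | β_n A'
  A' → α₁ A' | ... | α_m A' | ε

L → c becomes L → c L'
L → d becomes L → d L'
L → L L a becomes L' → L a L'
L → L d e becomes L' → d e L'
Add L' → ε

Resulting grammar:
L → c L'
L → d L'
L' → L a L'
L' → d e L'
L' → ε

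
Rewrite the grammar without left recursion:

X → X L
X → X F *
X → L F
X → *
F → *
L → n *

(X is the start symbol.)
X → L F X'
X → * X'
X' → L X'
X' → F * X'
X' → ε
F → *
L → n *

X is directly left-recursive. The standard transformation for
  A → A α₁ | ... | A α_m | β₁ | ... | β_n
is
  A  → β₁ A' | ... | β_n A'
  A' → α₁ A' | ... | α_m A' | ε

X → L F becomes X → L F X'
X → * becomes X → * X'
X → X L becomes X' → L X'
X → X F * becomes X' → F * X'
Add X' → ε

Productions for other non-terminals are unchanged:
  F → *
  L → n *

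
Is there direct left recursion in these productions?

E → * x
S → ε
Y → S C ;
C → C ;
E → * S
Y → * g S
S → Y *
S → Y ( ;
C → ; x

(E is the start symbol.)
Direct left recursion occurs when N → N α for some non-terminal N (the right-hand side begins with the left-hand side itself).

E → * x: starts with '*'
S → ε: starts with ε
Y → S C ;: starts with S
C → C ;: LEFT RECURSIVE (starts with C)
E → * S: starts with '*'
Y → * g S: starts with '*'
S → Y *: starts with Y
S → Y ( ;: starts with Y
C → ; x: starts with ';'

The grammar has direct left recursion on: C.

Answer: Yes, C is left-recursive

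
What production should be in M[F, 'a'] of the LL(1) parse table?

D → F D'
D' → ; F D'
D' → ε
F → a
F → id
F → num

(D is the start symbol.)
F → a

To find M[F, 'a'], we find productions for F where 'a' is in the predict set (PREDICT(N → α) = (FIRST(α) \ {ε}) ∪ (FOLLOW(N) if α ⇒* ε)).

F → a: PREDICT = { 'a' }
  'a' is in predict set, so this production goes in M[F, 'a']
F → id: PREDICT = { 'id' }
F → num: PREDICT = { 'num' }

M[F, 'a'] = F → a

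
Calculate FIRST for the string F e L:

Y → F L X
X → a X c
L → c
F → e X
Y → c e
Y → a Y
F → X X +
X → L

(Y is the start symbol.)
FIRST sets of the non-terminals involved (from the grammar, by fixed-point iteration):
  FIRST(F) = { 'a', 'c', 'e' }

To compute FIRST(F e L), process the symbols left to right:
Symbol F is a non-terminal. Add FIRST(F) \ {ε} = { 'a', 'c', 'e' }
F is not nullable (ε ∉ FIRST(F)), so stop here.
FIRST(F e L) = { 'a', 'c', 'e' }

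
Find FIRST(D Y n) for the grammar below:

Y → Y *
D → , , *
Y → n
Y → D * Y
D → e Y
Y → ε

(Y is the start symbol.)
FIRST sets of the non-terminals involved (from the grammar, by fixed-point iteration):
  FIRST(D) = { ',', 'e' }

To compute FIRST(D Y n), process the symbols left to right:
Symbol D is a non-terminal. Add FIRST(D) \ {ε} = { ',', 'e' }
D is not nullable (ε ∉ FIRST(D)), so stop here.
FIRST(D Y n) = { ',', 'e' }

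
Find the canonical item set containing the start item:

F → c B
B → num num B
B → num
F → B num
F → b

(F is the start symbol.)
{ [B → . num num B], [B → . num], [F → . B num], [F → . b], [F → . c B], [F' → . F] }

First, augment the grammar with F' → F
I₀ = CLOSURE({ [F' → . F] }):
  [F' → . F] has the dot before F: add [F → . c B], [F → . B num], [F → . b]
  [F → . B num] has the dot before B: add [B → . num num B], [B → . num]
No further items can be added.

I₀ = { [B → . num num B], [B → . num], [F → . B num], [F → . b], [F → . c B], [F' → . F] }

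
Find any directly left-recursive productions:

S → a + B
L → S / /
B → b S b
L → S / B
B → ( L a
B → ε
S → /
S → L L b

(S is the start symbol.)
No direct left recursion

Direct left recursion occurs when N → N α for some non-terminal N (the right-hand side begins with the left-hand side itself).

S → a + B: starts with a
L → S / /: starts with S
B → b S b: starts with b
L → S / B: starts with S
B → ( L a: starts with '('
B → ε: starts with ε
S → /: starts with '/'
S → L L b: starts with L

No direct left recursion found.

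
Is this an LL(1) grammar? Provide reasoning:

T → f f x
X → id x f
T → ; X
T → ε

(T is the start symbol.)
Yes, the grammar is LL(1).

Relevant sets:
  FOLLOW(T) = { $ }

For T:
  PREDICT(T → f f x) = { 'f' }
  PREDICT(T → ';' X) = { ';' }
  PREDICT(T → ε) = { $ }
X has a single production, so nothing to check there.

All predict sets are disjoint. The grammar IS LL(1).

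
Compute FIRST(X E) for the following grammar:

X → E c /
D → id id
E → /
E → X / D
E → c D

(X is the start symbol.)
{ '/', 'c' }

FIRST sets of the non-terminals involved (from the grammar, by fixed-point iteration):
  FIRST(X) = { '/', 'c' }

To compute FIRST(X E), process the symbols left to right:
Symbol X is a non-terminal. Add FIRST(X) \ {ε} = { '/', 'c' }
X is not nullable (ε ∉ FIRST(X)), so stop here.
FIRST(X E) = { '/', 'c' }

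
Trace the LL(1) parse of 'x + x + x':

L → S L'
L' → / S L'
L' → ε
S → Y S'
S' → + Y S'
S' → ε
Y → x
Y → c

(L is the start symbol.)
LL(1) parsing maintains a stack (initially the start symbol over $) and the input. At each step: if the stack top is a terminal, match it against the current input token; if it is a non-terminal N, replace it with the RHS of M[N, lookahead] (the unique production whose predict set contains the lookahead).

Stack is shown with the top on the left.

Stack        Input        Action
--------------------------------
L $          x + x + x $  output L → S L'
S L' $       x + x + x $  output S → Y S'
Y S' L' $    x + x + x $  output Y → x
x S' L' $    x + x + x $  match 'x'
S' L' $      + x + x $    output S' → + Y S'
+ Y S' L' $  + x + x $    match '+'
Y S' L' $    x + x $      output Y → x
x S' L' $    x + x $      match 'x'
S' L' $      + x $        output S' → + Y S'
+ Y S' L' $  + x $        match '+'
Y S' L' $    x $          output Y → x
x S' L' $    x $          match 'x'
S' L' $      $            output S' → ε
L' $         $            output L' → ε
$            $            accept

The string is accepted.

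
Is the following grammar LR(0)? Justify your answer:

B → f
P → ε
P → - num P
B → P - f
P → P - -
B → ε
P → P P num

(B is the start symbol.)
No. Shift-reduce conflict between [B → .] and [B → . f]

A grammar is LR(0) if no state in the canonical LR(0) collection has:
  - both a shift item (dot before a terminal) and a complete item (shift-reduce conflict), or
  - two or more complete items (reduce-reduce conflict; the accept item [B' → B .] counts as a complete item here).

Augment with B' → B and build the canonical LR(0) collection (I0 = CLOSURE({[B' → . B]}), then GOTO on every symbol after a dot until no new states appear). It has 13 states:
  I0: { [B → . P - f], [B → . f], [B → .], [B' → . B], [P → . - num P], [P → . P - -], [P → . P P num], [P → .] }  — shift, 2 reduces
  I1: { [P → - . num P] }  — shift
  I2: { [B' → B .] }  — accept
  I3: { [B → P . - f], [P → . - num P], [P → . P - -], [P → . P P num], [P → .], [P → P . - -], [P → P . P num] }  — shift, reduce
  I4: { [B → f .] }  — reduce
  I5: { [B → P - . f], [P → - . num P], [P → P - . -] }  — shift
  I6: { [P → . - num P], [P → . P - -], [P → . P P num], [P → .], [P → P . - -], [P → P . P num], [P → P P . num] }  — shift, reduce
  I7: { [P → - . num P], [P → P - . -] }  — shift
  I8: { [P → P P num .] }  — reduce
  I9: { [P → P - - .] }  — reduce
  I10: { [P → - num . P], [P → . - num P], [P → . P - -], [P → . P P num], [P → .] }  — shift, reduce
  I11: { [P → - num P .], [P → . - num P], [P → . P - -], [P → . P P num], [P → .], [P → P . - -], [P → P . P num] }  — shift, 2 reduces
  I12: { [B → P - f .] }  — reduce

Conflict in state I0:
  Shift-reduce conflict between [B → .] and [B → . f]
So the grammar is NOT LR(0).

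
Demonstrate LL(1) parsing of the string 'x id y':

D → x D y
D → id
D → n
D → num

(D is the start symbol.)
LL(1) parsing maintains a stack (initially the start symbol over $) and the input. At each step: if the stack top is a terminal, match it against the current input token; if it is a non-terminal N, replace it with the RHS of M[N, lookahead] (the unique production whose predict set contains the lookahead).

Stack is shown with the top on the left.

Stack    Input     Action
-------------------------
D $      x id y $  output D → x D y
x D y $  x id y $  match 'x'
D y $    id y $    output D → id
id y $   id y $    match 'id'
y $      y $       match 'y'
$        $         accept

The string is accepted.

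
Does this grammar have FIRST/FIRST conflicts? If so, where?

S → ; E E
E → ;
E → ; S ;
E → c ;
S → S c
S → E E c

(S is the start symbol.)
FIRST sets of the non-terminals at (or reachable through a nullable prefix from) the front of some alternative:
  FIRST(S) = { ';', 'c' }
  FIRST(E) = { ';', 'c' }

Productions for S:
  S → ; E E: FIRST = { ';' }
  S → S c: FIRST = { ';', 'c' }
  S → E E c: FIRST = { ';', 'c' }
Productions for E:
  E → ;: FIRST = { ';' }
  E → ; S ;: FIRST = { ';' }
  E → c ;: FIRST = { 'c' }

Conflict for S: S → ; E E and S → S c
  Overlap: { ';' }
Conflict for S: S → ; E E and S → E E c
  Overlap: { ';' }
Conflict for S: S → S c and S → E E c
  Overlap: { ';', 'c' }
Conflict for E: E → ; and E → ; S ;
  Overlap: { ';' }

Answer: Yes. S → ';' E E / S → S c on { ';' }; S → ';' E E / S → E E c on { ';' }; S → S c / S → E E c on { ';', 'c' }; E → ';' / E → ';' S ';' on { ';' }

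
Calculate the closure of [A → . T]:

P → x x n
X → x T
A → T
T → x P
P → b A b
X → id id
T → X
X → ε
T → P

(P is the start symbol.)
{ [A → . T], [P → . b A b], [P → . x x n], [T → . P], [T → . X], [T → . x P], [X → . id id], [X → . x T], [X → .] }

To compute CLOSURE, for each item [A → α.Bβ] where B is a non-terminal, add [B → .γ] for all productions B → γ; repeat for the newly added items until nothing changes.

Start with: [A → . T]
  [A → . T] has the dot before T: add [T → . x P], [T → . X], [T → . P]
  [T → . X] has the dot before X: add [X → . x T], [X → . id id], [X → .]
  [T → . P] has the dot before P: add [P → . x x n], [P → . b A b]
No further items can be added.

CLOSURE = { [A → . T], [P → . b A b], [P → . x x n], [T → . P], [T → . X], [T → . x P], [X → . id id], [X → . x T], [X → .] }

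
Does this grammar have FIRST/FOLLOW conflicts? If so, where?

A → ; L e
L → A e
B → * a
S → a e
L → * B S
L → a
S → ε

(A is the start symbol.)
A FIRST/FOLLOW conflict occurs when a non-terminal N has a nullable alternative N → β (β ⇒* ε) and another alternative N → α with FIRST(α) ∩ FOLLOW(N) ≠ ∅: on such a lookahead the parser cannot decide between expanding α and letting N vanish via β.

Nullable non-terminals: S.

S: nullable alternative(s) S → ε; FOLLOW(S) = { 'e' }
  S → a e: FIRST \ {ε} = { 'a' } — disjoint from FOLLOW(S)
  S → ε: FIRST \ {ε} = { } — this is the only nullable alternative, skip

A, B, L have no nullable alternative, so no FIRST/FOLLOW check is needed there.

No FIRST/FOLLOW conflicts found.

Answer: No FIRST/FOLLOW conflicts.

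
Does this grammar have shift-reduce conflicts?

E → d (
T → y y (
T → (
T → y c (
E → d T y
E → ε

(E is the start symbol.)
Yes — I0: [E → .] vs [E → . d (]

A shift-reduce conflict occurs when an LR(0) state has both:
  - a complete (reduce) item [A → α .] (dot at the end), and
  - a shift item [B → β . c γ] (dot before a terminal).

Augment with E' → E and build the canonical LR(0) collection (I0 = CLOSURE({[E' → . E]}), then GOTO on every symbol after a dot until no new states appear). It has 11 states:
  I0: { [E → . d (], [E → . d T y], [E → .], [E' → . E] }  — shift, reduce
  I1: { [E' → E .] }  — accept
  I2: { [E → d . (], [E → d . T y], [T → . (], [T → . y c (], [T → . y y (] }  — shift
  I3: { [E → d ( .], [T → ( .] }  — 2 reduces
  I4: { [E → d T . y] }  — shift
  I5: { [T → y . c (], [T → y . y (] }  — shift
  I6: { [T → y c . (] }  — shift
  I7: { [T → y y . (] }  — shift
  I8: { [T → y y ( .] }  — reduce
  I9: { [T → y c ( .] }  — reduce
  I10: { [E → d T y .] }  — reduce

I0 contains reduce item [E → .] and shift items [E → . d (], [E → . d T y] — shift-reduce conflict.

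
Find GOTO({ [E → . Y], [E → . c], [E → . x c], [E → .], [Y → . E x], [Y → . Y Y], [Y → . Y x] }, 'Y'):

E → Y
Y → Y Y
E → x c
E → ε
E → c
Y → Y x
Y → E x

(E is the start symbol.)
{ [E → . Y], [E → . c], [E → . x c], [E → .], [E → Y .], [Y → . E x], [Y → . Y Y], [Y → . Y x], [Y → Y . Y], [Y → Y . x] }

GOTO(I, 'Y') = CLOSURE({ [A → αX.β] : [A → α.Xβ] ∈ I, X = 'Y' })

Items with dot before 'Y', with the dot advanced:
  [E → . Y] → [E → Y .]
  [Y → . Y Y] → [Y → Y . Y]
  [Y → . Y x] → [Y → Y . x]
Closure of the advanced items:
  [Y → Y . Y] has the dot before Y: add [Y → . Y Y], [Y → . Y x], [Y → . E x]
  [Y → . E x] has the dot before E: add [E → . Y], [E → . x c], [E → .], [E → . c]

GOTO = { [E → . Y], [E → . c], [E → . x c], [E → .], [E → Y .], [Y → . E x], [Y → . Y Y], [Y → . Y x], [Y → Y . Y], [Y → Y . x] }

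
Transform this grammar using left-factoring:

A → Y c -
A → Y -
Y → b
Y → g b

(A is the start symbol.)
A → Y A'
A' → c -
A' → -
Y → b
Y → g b

Left-factoring transforms A → αβ₁ | αβ₂ into A → αA' and A' → β₁ | β₂
(α is the longest common prefix among the alternatives). Repeat until
no nonterminal has two alternatives with a common prefix.

Round 1: A has alternatives sharing prefix 'Y'. Introduce A': A → Y A'
  Add: A' → c -
  Add: A' → -

No remaining common prefixes — done.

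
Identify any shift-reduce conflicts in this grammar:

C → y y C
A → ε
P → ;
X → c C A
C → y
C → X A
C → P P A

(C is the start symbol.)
Augment with C' → C and build the canonical LR(0) collection (I0 = CLOSURE({[C' → . C]}), then GOTO on every symbol after a dot until no new states appear). It has 14 states:
  I0: { [C → . P P A], [C → . X A], [C → . y y C], [C → . y], [C' → . C], [P → . ;], [X → . c C A] }  — shift
  I1: { [P → ; .] }  — reduce
  I2: { [C' → C .] }  — accept
  I3: { [C → P . P A], [P → . ;] }  — shift
  I4: { [A → .], [C → X . A] }  — reduce
  I5: { [C → . P P A], [C → . X A], [C → . y y C], [C → . y], [P → . ;], [X → . c C A], [X → c . C A] }  — shift
  I6: { [C → y . y C], [C → y .] }  — shift, reduce
  I7: { [C → . P P A], [C → . X A], [C → . y y C], [C → . y], [C → y y . C], [P → . ;], [X → . c C A] }  — shift
  I8: { [C → y y C .] }  — reduce
  I9: { [A → .], [X → c C . A] }  — reduce
  I10: { [X → c C A .] }  — reduce
  I11: { [C → X A .] }  — reduce
  I12: { [A → .], [C → P P . A] }  — reduce
  I13: { [C → P P A .] }  — reduce

I6 contains reduce item [C → y .] and shift item [C → y . y C] — shift-reduce conflict.

Answer: Yes — I6: [C → y .] vs [C → y . y C]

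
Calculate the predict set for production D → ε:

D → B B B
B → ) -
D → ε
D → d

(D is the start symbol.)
{ $ }

PREDICT(D → ε) = (FIRST(RHS) \ {ε}) ∪ (FOLLOW(D) if ε ∈ FIRST(RHS), i.e. RHS ⇒* ε)
The right-hand side is ε (FIRST(ε) = { ε }), so the predict set is FOLLOW(D) = { $ }
PREDICT(D → ε) = { $ }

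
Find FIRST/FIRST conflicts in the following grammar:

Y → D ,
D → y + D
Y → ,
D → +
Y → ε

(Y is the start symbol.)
A FIRST/FIRST conflict occurs when two productions N → α and N → β for the same non-terminal have FIRST(α) ∩ FIRST(β) ≠ ∅ (with ε ∈ FIRST of a nullable right-hand side, so two nullable alternatives also conflict).

FIRST sets of the non-terminals at (or reachable through a nullable prefix from) the front of some alternative:
  FIRST(D) = { '+', 'y' }

Productions for Y:
  Y → D ,: FIRST = { '+', 'y' }
  Y → ,: FIRST = { ',' }
  Y → ε: FIRST = { ε }
Productions for D:
  D → y + D: FIRST = { 'y' }
  D → +: FIRST = { '+' }

All alternatives of each non-terminal have pairwise disjoint FIRST sets.

Answer: No FIRST/FIRST conflicts.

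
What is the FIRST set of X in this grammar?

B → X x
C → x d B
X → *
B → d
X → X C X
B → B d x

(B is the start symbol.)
{ '*' }

To compute FIRST(X), examine every production with X on the left-hand side, reading each right-hand side left to right until a non-nullable symbol is reached.

From X → *:
  - '*' is a terminal: add '*' and stop
From X → X C X:
  - X is the symbol being defined: contributes nothing new
    X is not nullable, so stop

Collecting: FIRST(X) = { '*' }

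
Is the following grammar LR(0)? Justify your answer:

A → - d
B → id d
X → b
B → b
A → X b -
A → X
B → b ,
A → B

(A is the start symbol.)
No. Shift-reduce conflict between [A → X .] and [A → X . b -]

A grammar is LR(0) if no state in the canonical LR(0) collection has:
  - both a shift item (dot before a terminal) and a complete item (shift-reduce conflict), or
  - two or more complete items (reduce-reduce conflict; the accept item [A' → A .] counts as a complete item here).

Augment with A' → A and build the canonical LR(0) collection (I0 = CLOSURE({[A' → . A]}), then GOTO on every symbol after a dot until no new states appear). It has 12 states:
  I0: { [A → . - d], [A → . B], [A → . X b -], [A → . X], [A' → . A], [B → . b ,], [B → . b], [B → . id d], [X → . b] }  — shift
  I1: { [A → - . d] }  — shift
  I2: { [A' → A .] }  — accept
  I3: { [A → B .] }  — reduce
  I4: { [A → X . b -], [A → X .] }  — shift, reduce
  I5: { [B → b . ,], [B → b .], [X → b .] }  — shift, 2 reduces
  I6: { [B → id . d] }  — shift
  I7: { [B → id d .] }  — reduce
  I8: { [B → b , .] }  — reduce
  I9: { [A → X b . -] }  — shift
  I10: { [A → X b - .] }  — reduce
  I11: { [A → - d .] }  — reduce

Conflict in state I4:
  Shift-reduce conflict between [A → X .] and [A → X . b -]
So the grammar is NOT LR(0).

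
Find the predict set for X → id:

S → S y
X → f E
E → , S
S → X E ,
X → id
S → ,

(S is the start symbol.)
PREDICT(X → id) = (FIRST(RHS) \ {ε}) ∪ (FOLLOW(X) if ε ∈ FIRST(RHS), i.e. RHS ⇒* ε)
FIRST(id) = { 'id' }
ε ∉ FIRST(id), so FOLLOW(X) is not added.
PREDICT(X → id) = { 'id' }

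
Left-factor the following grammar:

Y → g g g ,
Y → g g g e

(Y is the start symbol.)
Y → g g g Y'
Y' → ,
Y' → e

Left-factoring transforms A → αβ₁ | αβ₂ into A → αA' and A' → β₁ | β₂
(α is the longest common prefix among the alternatives). Repeat until
no nonterminal has two alternatives with a common prefix.

Round 1: Y has alternatives sharing prefix 'g g g'. Introduce Y': Y → g g g Y'
  Add: Y' → ,
  Add: Y' → e

No remaining common prefixes — done.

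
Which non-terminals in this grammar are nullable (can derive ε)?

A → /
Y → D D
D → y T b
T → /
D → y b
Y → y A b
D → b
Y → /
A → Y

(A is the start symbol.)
None

There are no ε-productions, so no non-terminal can derive ε.
No non-terminals are nullable.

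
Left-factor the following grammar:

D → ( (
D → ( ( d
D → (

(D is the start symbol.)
D → ( D'
D' → ( D''
D'' → ε
D'' → d
D' → ε

Left-factoring transforms A → αβ₁ | αβ₂ into A → αA' and A' → β₁ | β₂
(α is the longest common prefix among the alternatives). Repeat until
no nonterminal has two alternatives with a common prefix.

Round 1: D has alternatives sharing prefix '('. Introduce D': D → ( D'
  Add: D' → (
  Add: D' → ( d
  Add: D' → ε

Round 2: D' has alternatives sharing prefix '('. Introduce D'': D' → ( D''
  Add: D'' → ε
  Add: D'' → d

No remaining common prefixes — done.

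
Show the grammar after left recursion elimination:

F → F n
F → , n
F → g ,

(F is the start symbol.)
F is directly left-recursive. The standard transformation for
  A → A α₁ | ... | A α_m | β₁ | ... | β_n
is
  A  → β₁ A' | ... | β_n A'
  A' → α₁ A' | ... | α_m A' | ε

F → , n becomes F → , n F'
F → g , becomes F → g , F'
F → F n becomes F' → n F'
Add F' → ε

Resulting grammar:
F → , n F'
F → g , F'
F' → n F'
F' → ε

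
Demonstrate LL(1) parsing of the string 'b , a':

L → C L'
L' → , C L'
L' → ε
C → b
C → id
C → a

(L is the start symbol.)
Stack is shown with the top on the left.

Stack     Input    Action
-------------------------
L $       b , a $  output L → C L'
C L' $    b , a $  output C → b
b L' $    b , a $  match 'b'
L' $      , a $    output L' → , C L'
, C L' $  , a $    match ','
C L' $    a $      output C → a
a L' $    a $      match 'a'
L' $      $        output L' → ε
$         $        accept

The string is accepted.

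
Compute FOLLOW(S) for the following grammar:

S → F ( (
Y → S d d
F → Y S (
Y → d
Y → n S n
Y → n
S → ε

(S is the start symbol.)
{ $, '(', 'd', 'n' }

To compute FOLLOW(S), find every occurrence of S on a right-hand side N → α S β: add FIRST(β) \ {ε}, and if β is empty or nullable also add FOLLOW(N). Iterate to a fixed point.

S is the start symbol, so $ ∈ FOLLOW(S).
In Y → S d d: S is followed by d d, add FIRST(d d) \ {ε} = { 'd' }
In F → Y S (: S is followed by '(', add FIRST('(') \ {ε} = { '(' }
In Y → n S n: S is followed by n, add FIRST(n) \ {ε} = { 'n' }

Taking the union: FOLLOW(S) = { $, '(', 'd', 'n' }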